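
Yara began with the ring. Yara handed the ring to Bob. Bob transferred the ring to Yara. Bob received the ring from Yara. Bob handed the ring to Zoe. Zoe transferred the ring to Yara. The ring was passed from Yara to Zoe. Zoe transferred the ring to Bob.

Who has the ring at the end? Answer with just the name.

Answer: Bob

Derivation:
Tracking the ring through each event:
Start: Yara has the ring.
After event 1: Bob has the ring.
After event 2: Yara has the ring.
After event 3: Bob has the ring.
After event 4: Zoe has the ring.
After event 5: Yara has the ring.
After event 6: Zoe has the ring.
After event 7: Bob has the ring.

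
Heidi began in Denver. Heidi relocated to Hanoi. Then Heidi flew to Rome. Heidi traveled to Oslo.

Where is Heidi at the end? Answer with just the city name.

Answer: Oslo

Derivation:
Tracking Heidi's location:
Start: Heidi is in Denver.
After move 1: Denver -> Hanoi. Heidi is in Hanoi.
After move 2: Hanoi -> Rome. Heidi is in Rome.
After move 3: Rome -> Oslo. Heidi is in Oslo.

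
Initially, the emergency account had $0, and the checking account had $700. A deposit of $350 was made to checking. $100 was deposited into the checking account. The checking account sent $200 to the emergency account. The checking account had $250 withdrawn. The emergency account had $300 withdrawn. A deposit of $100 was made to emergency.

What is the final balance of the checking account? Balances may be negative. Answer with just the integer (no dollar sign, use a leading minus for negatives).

Answer: 700

Derivation:
Tracking account balances step by step:
Start: emergency=0, checking=700
Event 1 (deposit 350 to checking): checking: 700 + 350 = 1050. Balances: emergency=0, checking=1050
Event 2 (deposit 100 to checking): checking: 1050 + 100 = 1150. Balances: emergency=0, checking=1150
Event 3 (transfer 200 checking -> emergency): checking: 1150 - 200 = 950, emergency: 0 + 200 = 200. Balances: emergency=200, checking=950
Event 4 (withdraw 250 from checking): checking: 950 - 250 = 700. Balances: emergency=200, checking=700
Event 5 (withdraw 300 from emergency): emergency: 200 - 300 = -100. Balances: emergency=-100, checking=700
Event 6 (deposit 100 to emergency): emergency: -100 + 100 = 0. Balances: emergency=0, checking=700

Final balance of checking: 700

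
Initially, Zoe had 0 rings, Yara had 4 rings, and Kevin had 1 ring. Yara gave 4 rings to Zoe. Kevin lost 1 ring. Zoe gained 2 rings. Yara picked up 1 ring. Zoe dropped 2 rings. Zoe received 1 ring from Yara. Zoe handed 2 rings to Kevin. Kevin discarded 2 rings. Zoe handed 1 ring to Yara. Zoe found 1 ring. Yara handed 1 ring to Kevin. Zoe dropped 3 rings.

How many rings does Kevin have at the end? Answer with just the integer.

Answer: 1

Derivation:
Tracking counts step by step:
Start: Zoe=0, Yara=4, Kevin=1
Event 1 (Yara -> Zoe, 4): Yara: 4 -> 0, Zoe: 0 -> 4. State: Zoe=4, Yara=0, Kevin=1
Event 2 (Kevin -1): Kevin: 1 -> 0. State: Zoe=4, Yara=0, Kevin=0
Event 3 (Zoe +2): Zoe: 4 -> 6. State: Zoe=6, Yara=0, Kevin=0
Event 4 (Yara +1): Yara: 0 -> 1. State: Zoe=6, Yara=1, Kevin=0
Event 5 (Zoe -2): Zoe: 6 -> 4. State: Zoe=4, Yara=1, Kevin=0
Event 6 (Yara -> Zoe, 1): Yara: 1 -> 0, Zoe: 4 -> 5. State: Zoe=5, Yara=0, Kevin=0
Event 7 (Zoe -> Kevin, 2): Zoe: 5 -> 3, Kevin: 0 -> 2. State: Zoe=3, Yara=0, Kevin=2
Event 8 (Kevin -2): Kevin: 2 -> 0. State: Zoe=3, Yara=0, Kevin=0
Event 9 (Zoe -> Yara, 1): Zoe: 3 -> 2, Yara: 0 -> 1. State: Zoe=2, Yara=1, Kevin=0
Event 10 (Zoe +1): Zoe: 2 -> 3. State: Zoe=3, Yara=1, Kevin=0
Event 11 (Yara -> Kevin, 1): Yara: 1 -> 0, Kevin: 0 -> 1. State: Zoe=3, Yara=0, Kevin=1
Event 12 (Zoe -3): Zoe: 3 -> 0. State: Zoe=0, Yara=0, Kevin=1

Kevin's final count: 1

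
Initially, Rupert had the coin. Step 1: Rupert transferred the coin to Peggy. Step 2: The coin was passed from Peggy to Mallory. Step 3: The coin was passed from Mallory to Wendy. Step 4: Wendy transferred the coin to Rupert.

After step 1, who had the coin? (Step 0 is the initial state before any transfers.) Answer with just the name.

Tracking the coin holder through step 1:
After step 0 (start): Rupert
After step 1: Peggy

At step 1, the holder is Peggy.

Answer: Peggy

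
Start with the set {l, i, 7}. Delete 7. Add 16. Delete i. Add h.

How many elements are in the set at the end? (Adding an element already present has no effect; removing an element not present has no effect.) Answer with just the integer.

Tracking the set through each operation:
Start: {7, i, l}
Event 1 (remove 7): removed. Set: {i, l}
Event 2 (add 16): added. Set: {16, i, l}
Event 3 (remove i): removed. Set: {16, l}
Event 4 (add h): added. Set: {16, h, l}

Final set: {16, h, l} (size 3)

Answer: 3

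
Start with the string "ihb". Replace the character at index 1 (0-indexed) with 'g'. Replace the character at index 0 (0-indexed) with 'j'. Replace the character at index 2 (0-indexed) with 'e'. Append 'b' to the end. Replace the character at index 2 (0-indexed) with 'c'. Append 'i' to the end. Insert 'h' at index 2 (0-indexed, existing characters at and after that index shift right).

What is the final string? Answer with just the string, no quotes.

Answer: jghcbi

Derivation:
Applying each edit step by step:
Start: "ihb"
Op 1 (replace idx 1: 'h' -> 'g'): "ihb" -> "igb"
Op 2 (replace idx 0: 'i' -> 'j'): "igb" -> "jgb"
Op 3 (replace idx 2: 'b' -> 'e'): "jgb" -> "jge"
Op 4 (append 'b'): "jge" -> "jgeb"
Op 5 (replace idx 2: 'e' -> 'c'): "jgeb" -> "jgcb"
Op 6 (append 'i'): "jgcb" -> "jgcbi"
Op 7 (insert 'h' at idx 2): "jgcbi" -> "jghcbi"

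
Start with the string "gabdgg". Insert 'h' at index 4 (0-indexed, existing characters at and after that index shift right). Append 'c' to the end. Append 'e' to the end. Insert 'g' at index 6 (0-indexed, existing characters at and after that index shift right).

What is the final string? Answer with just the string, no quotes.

Answer: gabdhgggce

Derivation:
Applying each edit step by step:
Start: "gabdgg"
Op 1 (insert 'h' at idx 4): "gabdgg" -> "gabdhgg"
Op 2 (append 'c'): "gabdhgg" -> "gabdhggc"
Op 3 (append 'e'): "gabdhggc" -> "gabdhggce"
Op 4 (insert 'g' at idx 6): "gabdhggce" -> "gabdhgggce"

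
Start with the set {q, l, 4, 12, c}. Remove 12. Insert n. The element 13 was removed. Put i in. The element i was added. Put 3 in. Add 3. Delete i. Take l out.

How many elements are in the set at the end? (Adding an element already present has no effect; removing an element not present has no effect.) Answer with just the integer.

Tracking the set through each operation:
Start: {12, 4, c, l, q}
Event 1 (remove 12): removed. Set: {4, c, l, q}
Event 2 (add n): added. Set: {4, c, l, n, q}
Event 3 (remove 13): not present, no change. Set: {4, c, l, n, q}
Event 4 (add i): added. Set: {4, c, i, l, n, q}
Event 5 (add i): already present, no change. Set: {4, c, i, l, n, q}
Event 6 (add 3): added. Set: {3, 4, c, i, l, n, q}
Event 7 (add 3): already present, no change. Set: {3, 4, c, i, l, n, q}
Event 8 (remove i): removed. Set: {3, 4, c, l, n, q}
Event 9 (remove l): removed. Set: {3, 4, c, n, q}

Final set: {3, 4, c, n, q} (size 5)

Answer: 5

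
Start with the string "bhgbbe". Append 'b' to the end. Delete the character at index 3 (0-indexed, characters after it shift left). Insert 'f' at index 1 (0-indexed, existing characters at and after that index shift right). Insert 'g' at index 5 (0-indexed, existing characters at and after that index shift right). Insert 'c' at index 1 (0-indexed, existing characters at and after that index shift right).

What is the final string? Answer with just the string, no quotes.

Applying each edit step by step:
Start: "bhgbbe"
Op 1 (append 'b'): "bhgbbe" -> "bhgbbeb"
Op 2 (delete idx 3 = 'b'): "bhgbbeb" -> "bhgbeb"
Op 3 (insert 'f' at idx 1): "bhgbeb" -> "bfhgbeb"
Op 4 (insert 'g' at idx 5): "bfhgbeb" -> "bfhgbgeb"
Op 5 (insert 'c' at idx 1): "bfhgbgeb" -> "bcfhgbgeb"

Answer: bcfhgbgeb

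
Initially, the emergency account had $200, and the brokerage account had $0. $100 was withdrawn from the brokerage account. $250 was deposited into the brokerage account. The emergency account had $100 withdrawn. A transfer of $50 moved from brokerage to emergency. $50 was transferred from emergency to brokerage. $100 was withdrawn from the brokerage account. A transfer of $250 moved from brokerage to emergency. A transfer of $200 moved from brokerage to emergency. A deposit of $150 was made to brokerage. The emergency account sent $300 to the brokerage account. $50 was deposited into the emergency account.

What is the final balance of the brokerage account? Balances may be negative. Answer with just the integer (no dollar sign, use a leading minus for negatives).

Answer: 50

Derivation:
Tracking account balances step by step:
Start: emergency=200, brokerage=0
Event 1 (withdraw 100 from brokerage): brokerage: 0 - 100 = -100. Balances: emergency=200, brokerage=-100
Event 2 (deposit 250 to brokerage): brokerage: -100 + 250 = 150. Balances: emergency=200, brokerage=150
Event 3 (withdraw 100 from emergency): emergency: 200 - 100 = 100. Balances: emergency=100, brokerage=150
Event 4 (transfer 50 brokerage -> emergency): brokerage: 150 - 50 = 100, emergency: 100 + 50 = 150. Balances: emergency=150, brokerage=100
Event 5 (transfer 50 emergency -> brokerage): emergency: 150 - 50 = 100, brokerage: 100 + 50 = 150. Balances: emergency=100, brokerage=150
Event 6 (withdraw 100 from brokerage): brokerage: 150 - 100 = 50. Balances: emergency=100, brokerage=50
Event 7 (transfer 250 brokerage -> emergency): brokerage: 50 - 250 = -200, emergency: 100 + 250 = 350. Balances: emergency=350, brokerage=-200
Event 8 (transfer 200 brokerage -> emergency): brokerage: -200 - 200 = -400, emergency: 350 + 200 = 550. Balances: emergency=550, brokerage=-400
Event 9 (deposit 150 to brokerage): brokerage: -400 + 150 = -250. Balances: emergency=550, brokerage=-250
Event 10 (transfer 300 emergency -> brokerage): emergency: 550 - 300 = 250, brokerage: -250 + 300 = 50. Balances: emergency=250, brokerage=50
Event 11 (deposit 50 to emergency): emergency: 250 + 50 = 300. Balances: emergency=300, brokerage=50

Final balance of brokerage: 50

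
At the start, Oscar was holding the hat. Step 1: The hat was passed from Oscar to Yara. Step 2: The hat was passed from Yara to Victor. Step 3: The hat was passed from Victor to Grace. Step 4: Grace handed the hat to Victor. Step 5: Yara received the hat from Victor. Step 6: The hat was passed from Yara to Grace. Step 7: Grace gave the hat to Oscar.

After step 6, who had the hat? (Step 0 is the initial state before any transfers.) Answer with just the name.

Answer: Grace

Derivation:
Tracking the hat holder through step 6:
After step 0 (start): Oscar
After step 1: Yara
After step 2: Victor
After step 3: Grace
After step 4: Victor
After step 5: Yara
After step 6: Grace

At step 6, the holder is Grace.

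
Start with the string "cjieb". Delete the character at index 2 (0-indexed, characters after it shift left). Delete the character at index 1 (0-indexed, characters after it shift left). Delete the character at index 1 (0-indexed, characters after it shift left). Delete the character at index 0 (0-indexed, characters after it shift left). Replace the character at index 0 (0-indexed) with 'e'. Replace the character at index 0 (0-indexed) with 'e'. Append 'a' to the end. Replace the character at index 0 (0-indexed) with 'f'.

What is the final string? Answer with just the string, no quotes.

Answer: fa

Derivation:
Applying each edit step by step:
Start: "cjieb"
Op 1 (delete idx 2 = 'i'): "cjieb" -> "cjeb"
Op 2 (delete idx 1 = 'j'): "cjeb" -> "ceb"
Op 3 (delete idx 1 = 'e'): "ceb" -> "cb"
Op 4 (delete idx 0 = 'c'): "cb" -> "b"
Op 5 (replace idx 0: 'b' -> 'e'): "b" -> "e"
Op 6 (replace idx 0: 'e' -> 'e'): "e" -> "e"
Op 7 (append 'a'): "e" -> "ea"
Op 8 (replace idx 0: 'e' -> 'f'): "ea" -> "fa"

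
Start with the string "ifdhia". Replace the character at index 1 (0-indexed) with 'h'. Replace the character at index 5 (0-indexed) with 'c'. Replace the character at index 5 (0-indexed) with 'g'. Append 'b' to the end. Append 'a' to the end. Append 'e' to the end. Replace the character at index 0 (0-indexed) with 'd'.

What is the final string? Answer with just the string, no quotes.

Answer: dhdhigbae

Derivation:
Applying each edit step by step:
Start: "ifdhia"
Op 1 (replace idx 1: 'f' -> 'h'): "ifdhia" -> "ihdhia"
Op 2 (replace idx 5: 'a' -> 'c'): "ihdhia" -> "ihdhic"
Op 3 (replace idx 5: 'c' -> 'g'): "ihdhic" -> "ihdhig"
Op 4 (append 'b'): "ihdhig" -> "ihdhigb"
Op 5 (append 'a'): "ihdhigb" -> "ihdhigba"
Op 6 (append 'e'): "ihdhigba" -> "ihdhigbae"
Op 7 (replace idx 0: 'i' -> 'd'): "ihdhigbae" -> "dhdhigbae"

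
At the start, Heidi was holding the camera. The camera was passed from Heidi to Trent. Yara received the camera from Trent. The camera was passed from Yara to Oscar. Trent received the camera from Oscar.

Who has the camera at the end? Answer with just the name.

Tracking the camera through each event:
Start: Heidi has the camera.
After event 1: Trent has the camera.
After event 2: Yara has the camera.
After event 3: Oscar has the camera.
After event 4: Trent has the camera.

Answer: Trent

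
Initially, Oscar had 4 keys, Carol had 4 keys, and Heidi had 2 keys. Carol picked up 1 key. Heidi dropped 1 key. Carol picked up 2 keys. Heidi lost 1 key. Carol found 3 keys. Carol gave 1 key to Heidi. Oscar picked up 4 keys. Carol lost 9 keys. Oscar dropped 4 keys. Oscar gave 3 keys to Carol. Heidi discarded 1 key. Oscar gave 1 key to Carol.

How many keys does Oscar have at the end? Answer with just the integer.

Answer: 0

Derivation:
Tracking counts step by step:
Start: Oscar=4, Carol=4, Heidi=2
Event 1 (Carol +1): Carol: 4 -> 5. State: Oscar=4, Carol=5, Heidi=2
Event 2 (Heidi -1): Heidi: 2 -> 1. State: Oscar=4, Carol=5, Heidi=1
Event 3 (Carol +2): Carol: 5 -> 7. State: Oscar=4, Carol=7, Heidi=1
Event 4 (Heidi -1): Heidi: 1 -> 0. State: Oscar=4, Carol=7, Heidi=0
Event 5 (Carol +3): Carol: 7 -> 10. State: Oscar=4, Carol=10, Heidi=0
Event 6 (Carol -> Heidi, 1): Carol: 10 -> 9, Heidi: 0 -> 1. State: Oscar=4, Carol=9, Heidi=1
Event 7 (Oscar +4): Oscar: 4 -> 8. State: Oscar=8, Carol=9, Heidi=1
Event 8 (Carol -9): Carol: 9 -> 0. State: Oscar=8, Carol=0, Heidi=1
Event 9 (Oscar -4): Oscar: 8 -> 4. State: Oscar=4, Carol=0, Heidi=1
Event 10 (Oscar -> Carol, 3): Oscar: 4 -> 1, Carol: 0 -> 3. State: Oscar=1, Carol=3, Heidi=1
Event 11 (Heidi -1): Heidi: 1 -> 0. State: Oscar=1, Carol=3, Heidi=0
Event 12 (Oscar -> Carol, 1): Oscar: 1 -> 0, Carol: 3 -> 4. State: Oscar=0, Carol=4, Heidi=0

Oscar's final count: 0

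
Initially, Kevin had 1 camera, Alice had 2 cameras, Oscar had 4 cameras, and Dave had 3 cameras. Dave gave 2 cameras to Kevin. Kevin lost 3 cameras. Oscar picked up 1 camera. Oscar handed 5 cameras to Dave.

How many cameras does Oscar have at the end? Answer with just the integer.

Answer: 0

Derivation:
Tracking counts step by step:
Start: Kevin=1, Alice=2, Oscar=4, Dave=3
Event 1 (Dave -> Kevin, 2): Dave: 3 -> 1, Kevin: 1 -> 3. State: Kevin=3, Alice=2, Oscar=4, Dave=1
Event 2 (Kevin -3): Kevin: 3 -> 0. State: Kevin=0, Alice=2, Oscar=4, Dave=1
Event 3 (Oscar +1): Oscar: 4 -> 5. State: Kevin=0, Alice=2, Oscar=5, Dave=1
Event 4 (Oscar -> Dave, 5): Oscar: 5 -> 0, Dave: 1 -> 6. State: Kevin=0, Alice=2, Oscar=0, Dave=6

Oscar's final count: 0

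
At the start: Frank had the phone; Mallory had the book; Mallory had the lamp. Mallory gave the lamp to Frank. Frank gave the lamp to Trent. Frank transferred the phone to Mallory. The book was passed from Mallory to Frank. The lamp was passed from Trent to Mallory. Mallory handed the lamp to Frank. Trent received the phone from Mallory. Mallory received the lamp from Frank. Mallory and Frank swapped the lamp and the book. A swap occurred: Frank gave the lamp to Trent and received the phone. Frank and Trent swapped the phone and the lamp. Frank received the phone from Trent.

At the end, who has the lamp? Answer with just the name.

Tracking all object holders:
Start: phone:Frank, book:Mallory, lamp:Mallory
Event 1 (give lamp: Mallory -> Frank). State: phone:Frank, book:Mallory, lamp:Frank
Event 2 (give lamp: Frank -> Trent). State: phone:Frank, book:Mallory, lamp:Trent
Event 3 (give phone: Frank -> Mallory). State: phone:Mallory, book:Mallory, lamp:Trent
Event 4 (give book: Mallory -> Frank). State: phone:Mallory, book:Frank, lamp:Trent
Event 5 (give lamp: Trent -> Mallory). State: phone:Mallory, book:Frank, lamp:Mallory
Event 6 (give lamp: Mallory -> Frank). State: phone:Mallory, book:Frank, lamp:Frank
Event 7 (give phone: Mallory -> Trent). State: phone:Trent, book:Frank, lamp:Frank
Event 8 (give lamp: Frank -> Mallory). State: phone:Trent, book:Frank, lamp:Mallory
Event 9 (swap lamp<->book: now lamp:Frank, book:Mallory). State: phone:Trent, book:Mallory, lamp:Frank
Event 10 (swap lamp<->phone: now lamp:Trent, phone:Frank). State: phone:Frank, book:Mallory, lamp:Trent
Event 11 (swap phone<->lamp: now phone:Trent, lamp:Frank). State: phone:Trent, book:Mallory, lamp:Frank
Event 12 (give phone: Trent -> Frank). State: phone:Frank, book:Mallory, lamp:Frank

Final state: phone:Frank, book:Mallory, lamp:Frank
The lamp is held by Frank.

Answer: Frank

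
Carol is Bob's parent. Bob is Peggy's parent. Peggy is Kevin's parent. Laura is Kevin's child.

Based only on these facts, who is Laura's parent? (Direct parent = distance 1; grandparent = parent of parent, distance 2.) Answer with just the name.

Answer: Kevin

Derivation:
Reconstructing the parent chain from the given facts:
  Carol -> Bob -> Peggy -> Kevin -> Laura
(each arrow means 'parent of the next')
Positions in the chain (0 = top):
  position of Carol: 0
  position of Bob: 1
  position of Peggy: 2
  position of Kevin: 3
  position of Laura: 4

Laura is at position 4; the parent is 1 step up the chain, i.e. position 3: Kevin.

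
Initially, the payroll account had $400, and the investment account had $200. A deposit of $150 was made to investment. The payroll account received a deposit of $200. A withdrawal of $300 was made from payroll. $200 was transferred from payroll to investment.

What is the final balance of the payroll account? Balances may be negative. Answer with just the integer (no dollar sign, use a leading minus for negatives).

Answer: 100

Derivation:
Tracking account balances step by step:
Start: payroll=400, investment=200
Event 1 (deposit 150 to investment): investment: 200 + 150 = 350. Balances: payroll=400, investment=350
Event 2 (deposit 200 to payroll): payroll: 400 + 200 = 600. Balances: payroll=600, investment=350
Event 3 (withdraw 300 from payroll): payroll: 600 - 300 = 300. Balances: payroll=300, investment=350
Event 4 (transfer 200 payroll -> investment): payroll: 300 - 200 = 100, investment: 350 + 200 = 550. Balances: payroll=100, investment=550

Final balance of payroll: 100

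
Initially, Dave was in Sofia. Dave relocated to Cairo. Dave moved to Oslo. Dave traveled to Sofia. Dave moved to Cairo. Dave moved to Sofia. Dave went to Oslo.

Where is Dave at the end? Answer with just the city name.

Answer: Oslo

Derivation:
Tracking Dave's location:
Start: Dave is in Sofia.
After move 1: Sofia -> Cairo. Dave is in Cairo.
After move 2: Cairo -> Oslo. Dave is in Oslo.
After move 3: Oslo -> Sofia. Dave is in Sofia.
After move 4: Sofia -> Cairo. Dave is in Cairo.
After move 5: Cairo -> Sofia. Dave is in Sofia.
After move 6: Sofia -> Oslo. Dave is in Oslo.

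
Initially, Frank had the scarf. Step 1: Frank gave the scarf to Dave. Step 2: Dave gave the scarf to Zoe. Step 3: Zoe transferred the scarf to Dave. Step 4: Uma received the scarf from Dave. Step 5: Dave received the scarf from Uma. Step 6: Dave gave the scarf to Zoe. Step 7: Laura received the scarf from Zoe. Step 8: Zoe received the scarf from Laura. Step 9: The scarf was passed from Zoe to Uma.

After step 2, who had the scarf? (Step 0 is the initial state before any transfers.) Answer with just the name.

Answer: Zoe

Derivation:
Tracking the scarf holder through step 2:
After step 0 (start): Frank
After step 1: Dave
After step 2: Zoe

At step 2, the holder is Zoe.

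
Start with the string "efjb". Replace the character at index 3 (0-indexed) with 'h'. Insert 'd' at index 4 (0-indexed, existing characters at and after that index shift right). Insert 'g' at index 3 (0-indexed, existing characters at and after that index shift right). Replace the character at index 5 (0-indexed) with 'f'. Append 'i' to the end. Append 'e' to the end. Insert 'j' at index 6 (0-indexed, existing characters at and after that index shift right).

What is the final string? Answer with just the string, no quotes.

Applying each edit step by step:
Start: "efjb"
Op 1 (replace idx 3: 'b' -> 'h'): "efjb" -> "efjh"
Op 2 (insert 'd' at idx 4): "efjh" -> "efjhd"
Op 3 (insert 'g' at idx 3): "efjhd" -> "efjghd"
Op 4 (replace idx 5: 'd' -> 'f'): "efjghd" -> "efjghf"
Op 5 (append 'i'): "efjghf" -> "efjghfi"
Op 6 (append 'e'): "efjghfi" -> "efjghfie"
Op 7 (insert 'j' at idx 6): "efjghfie" -> "efjghfjie"

Answer: efjghfjie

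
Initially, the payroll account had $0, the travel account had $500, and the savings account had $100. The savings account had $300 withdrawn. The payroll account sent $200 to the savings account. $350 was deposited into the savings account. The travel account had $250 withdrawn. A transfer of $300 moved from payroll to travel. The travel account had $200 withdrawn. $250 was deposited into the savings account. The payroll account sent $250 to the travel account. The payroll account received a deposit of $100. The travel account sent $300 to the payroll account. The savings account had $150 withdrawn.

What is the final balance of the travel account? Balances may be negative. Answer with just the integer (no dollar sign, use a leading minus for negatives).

Tracking account balances step by step:
Start: payroll=0, travel=500, savings=100
Event 1 (withdraw 300 from savings): savings: 100 - 300 = -200. Balances: payroll=0, travel=500, savings=-200
Event 2 (transfer 200 payroll -> savings): payroll: 0 - 200 = -200, savings: -200 + 200 = 0. Balances: payroll=-200, travel=500, savings=0
Event 3 (deposit 350 to savings): savings: 0 + 350 = 350. Balances: payroll=-200, travel=500, savings=350
Event 4 (withdraw 250 from travel): travel: 500 - 250 = 250. Balances: payroll=-200, travel=250, savings=350
Event 5 (transfer 300 payroll -> travel): payroll: -200 - 300 = -500, travel: 250 + 300 = 550. Balances: payroll=-500, travel=550, savings=350
Event 6 (withdraw 200 from travel): travel: 550 - 200 = 350. Balances: payroll=-500, travel=350, savings=350
Event 7 (deposit 250 to savings): savings: 350 + 250 = 600. Balances: payroll=-500, travel=350, savings=600
Event 8 (transfer 250 payroll -> travel): payroll: -500 - 250 = -750, travel: 350 + 250 = 600. Balances: payroll=-750, travel=600, savings=600
Event 9 (deposit 100 to payroll): payroll: -750 + 100 = -650. Balances: payroll=-650, travel=600, savings=600
Event 10 (transfer 300 travel -> payroll): travel: 600 - 300 = 300, payroll: -650 + 300 = -350. Balances: payroll=-350, travel=300, savings=600
Event 11 (withdraw 150 from savings): savings: 600 - 150 = 450. Balances: payroll=-350, travel=300, savings=450

Final balance of travel: 300

Answer: 300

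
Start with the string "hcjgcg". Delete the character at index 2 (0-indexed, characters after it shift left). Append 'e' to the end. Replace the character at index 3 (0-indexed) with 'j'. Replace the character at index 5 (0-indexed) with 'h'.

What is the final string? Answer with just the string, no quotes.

Answer: hcgjgh

Derivation:
Applying each edit step by step:
Start: "hcjgcg"
Op 1 (delete idx 2 = 'j'): "hcjgcg" -> "hcgcg"
Op 2 (append 'e'): "hcgcg" -> "hcgcge"
Op 3 (replace idx 3: 'c' -> 'j'): "hcgcge" -> "hcgjge"
Op 4 (replace idx 5: 'e' -> 'h'): "hcgjge" -> "hcgjgh"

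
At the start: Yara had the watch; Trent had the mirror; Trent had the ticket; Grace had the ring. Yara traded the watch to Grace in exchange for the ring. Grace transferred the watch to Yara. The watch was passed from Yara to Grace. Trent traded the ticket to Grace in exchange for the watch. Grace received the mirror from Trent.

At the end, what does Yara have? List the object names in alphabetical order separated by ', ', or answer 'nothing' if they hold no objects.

Answer: ring

Derivation:
Tracking all object holders:
Start: watch:Yara, mirror:Trent, ticket:Trent, ring:Grace
Event 1 (swap watch<->ring: now watch:Grace, ring:Yara). State: watch:Grace, mirror:Trent, ticket:Trent, ring:Yara
Event 2 (give watch: Grace -> Yara). State: watch:Yara, mirror:Trent, ticket:Trent, ring:Yara
Event 3 (give watch: Yara -> Grace). State: watch:Grace, mirror:Trent, ticket:Trent, ring:Yara
Event 4 (swap ticket<->watch: now ticket:Grace, watch:Trent). State: watch:Trent, mirror:Trent, ticket:Grace, ring:Yara
Event 5 (give mirror: Trent -> Grace). State: watch:Trent, mirror:Grace, ticket:Grace, ring:Yara

Final state: watch:Trent, mirror:Grace, ticket:Grace, ring:Yara
Yara holds: ring.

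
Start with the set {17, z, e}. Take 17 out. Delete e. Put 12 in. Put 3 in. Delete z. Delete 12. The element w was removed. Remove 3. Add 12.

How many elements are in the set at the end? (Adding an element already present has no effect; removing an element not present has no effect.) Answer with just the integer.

Tracking the set through each operation:
Start: {17, e, z}
Event 1 (remove 17): removed. Set: {e, z}
Event 2 (remove e): removed. Set: {z}
Event 3 (add 12): added. Set: {12, z}
Event 4 (add 3): added. Set: {12, 3, z}
Event 5 (remove z): removed. Set: {12, 3}
Event 6 (remove 12): removed. Set: {3}
Event 7 (remove w): not present, no change. Set: {3}
Event 8 (remove 3): removed. Set: {}
Event 9 (add 12): added. Set: {12}

Final set: {12} (size 1)

Answer: 1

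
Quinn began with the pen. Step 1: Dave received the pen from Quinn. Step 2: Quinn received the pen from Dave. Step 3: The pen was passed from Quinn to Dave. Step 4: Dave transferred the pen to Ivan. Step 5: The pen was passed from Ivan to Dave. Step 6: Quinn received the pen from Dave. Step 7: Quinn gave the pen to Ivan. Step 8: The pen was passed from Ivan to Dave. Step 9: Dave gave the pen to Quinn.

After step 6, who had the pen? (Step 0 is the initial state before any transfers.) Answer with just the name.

Answer: Quinn

Derivation:
Tracking the pen holder through step 6:
After step 0 (start): Quinn
After step 1: Dave
After step 2: Quinn
After step 3: Dave
After step 4: Ivan
After step 5: Dave
After step 6: Quinn

At step 6, the holder is Quinn.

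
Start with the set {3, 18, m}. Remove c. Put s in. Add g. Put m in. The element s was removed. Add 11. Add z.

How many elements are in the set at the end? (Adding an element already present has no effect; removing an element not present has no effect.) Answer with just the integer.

Answer: 6

Derivation:
Tracking the set through each operation:
Start: {18, 3, m}
Event 1 (remove c): not present, no change. Set: {18, 3, m}
Event 2 (add s): added. Set: {18, 3, m, s}
Event 3 (add g): added. Set: {18, 3, g, m, s}
Event 4 (add m): already present, no change. Set: {18, 3, g, m, s}
Event 5 (remove s): removed. Set: {18, 3, g, m}
Event 6 (add 11): added. Set: {11, 18, 3, g, m}
Event 7 (add z): added. Set: {11, 18, 3, g, m, z}

Final set: {11, 18, 3, g, m, z} (size 6)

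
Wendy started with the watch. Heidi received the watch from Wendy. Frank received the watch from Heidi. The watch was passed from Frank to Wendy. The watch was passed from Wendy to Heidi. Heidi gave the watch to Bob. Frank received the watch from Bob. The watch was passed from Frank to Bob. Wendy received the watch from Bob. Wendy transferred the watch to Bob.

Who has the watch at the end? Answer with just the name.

Tracking the watch through each event:
Start: Wendy has the watch.
After event 1: Heidi has the watch.
After event 2: Frank has the watch.
After event 3: Wendy has the watch.
After event 4: Heidi has the watch.
After event 5: Bob has the watch.
After event 6: Frank has the watch.
After event 7: Bob has the watch.
After event 8: Wendy has the watch.
After event 9: Bob has the watch.

Answer: Bob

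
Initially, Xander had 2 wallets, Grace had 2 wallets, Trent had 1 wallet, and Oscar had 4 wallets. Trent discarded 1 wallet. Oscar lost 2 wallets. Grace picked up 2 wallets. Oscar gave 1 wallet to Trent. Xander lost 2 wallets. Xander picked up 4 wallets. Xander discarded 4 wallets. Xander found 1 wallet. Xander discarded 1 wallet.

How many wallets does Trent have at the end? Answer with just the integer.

Answer: 1

Derivation:
Tracking counts step by step:
Start: Xander=2, Grace=2, Trent=1, Oscar=4
Event 1 (Trent -1): Trent: 1 -> 0. State: Xander=2, Grace=2, Trent=0, Oscar=4
Event 2 (Oscar -2): Oscar: 4 -> 2. State: Xander=2, Grace=2, Trent=0, Oscar=2
Event 3 (Grace +2): Grace: 2 -> 4. State: Xander=2, Grace=4, Trent=0, Oscar=2
Event 4 (Oscar -> Trent, 1): Oscar: 2 -> 1, Trent: 0 -> 1. State: Xander=2, Grace=4, Trent=1, Oscar=1
Event 5 (Xander -2): Xander: 2 -> 0. State: Xander=0, Grace=4, Trent=1, Oscar=1
Event 6 (Xander +4): Xander: 0 -> 4. State: Xander=4, Grace=4, Trent=1, Oscar=1
Event 7 (Xander -4): Xander: 4 -> 0. State: Xander=0, Grace=4, Trent=1, Oscar=1
Event 8 (Xander +1): Xander: 0 -> 1. State: Xander=1, Grace=4, Trent=1, Oscar=1
Event 9 (Xander -1): Xander: 1 -> 0. State: Xander=0, Grace=4, Trent=1, Oscar=1

Trent's final count: 1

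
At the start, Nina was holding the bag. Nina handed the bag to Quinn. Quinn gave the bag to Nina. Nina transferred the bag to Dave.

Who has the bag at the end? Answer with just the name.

Tracking the bag through each event:
Start: Nina has the bag.
After event 1: Quinn has the bag.
After event 2: Nina has the bag.
After event 3: Dave has the bag.

Answer: Dave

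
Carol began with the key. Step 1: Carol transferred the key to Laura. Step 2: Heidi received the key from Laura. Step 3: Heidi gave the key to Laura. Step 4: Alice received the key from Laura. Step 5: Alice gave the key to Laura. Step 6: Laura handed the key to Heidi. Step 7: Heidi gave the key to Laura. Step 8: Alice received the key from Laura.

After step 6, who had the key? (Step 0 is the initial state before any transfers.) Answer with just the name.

Tracking the key holder through step 6:
After step 0 (start): Carol
After step 1: Laura
After step 2: Heidi
After step 3: Laura
After step 4: Alice
After step 5: Laura
After step 6: Heidi

At step 6, the holder is Heidi.

Answer: Heidi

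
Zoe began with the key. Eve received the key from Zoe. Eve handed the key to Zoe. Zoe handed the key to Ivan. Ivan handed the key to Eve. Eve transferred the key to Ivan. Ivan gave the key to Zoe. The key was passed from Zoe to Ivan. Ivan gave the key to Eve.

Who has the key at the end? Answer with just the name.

Tracking the key through each event:
Start: Zoe has the key.
After event 1: Eve has the key.
After event 2: Zoe has the key.
After event 3: Ivan has the key.
After event 4: Eve has the key.
After event 5: Ivan has the key.
After event 6: Zoe has the key.
After event 7: Ivan has the key.
After event 8: Eve has the key.

Answer: Eve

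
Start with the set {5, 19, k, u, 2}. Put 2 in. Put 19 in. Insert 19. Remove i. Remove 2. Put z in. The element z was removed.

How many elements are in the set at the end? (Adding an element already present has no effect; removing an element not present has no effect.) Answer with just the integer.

Tracking the set through each operation:
Start: {19, 2, 5, k, u}
Event 1 (add 2): already present, no change. Set: {19, 2, 5, k, u}
Event 2 (add 19): already present, no change. Set: {19, 2, 5, k, u}
Event 3 (add 19): already present, no change. Set: {19, 2, 5, k, u}
Event 4 (remove i): not present, no change. Set: {19, 2, 5, k, u}
Event 5 (remove 2): removed. Set: {19, 5, k, u}
Event 6 (add z): added. Set: {19, 5, k, u, z}
Event 7 (remove z): removed. Set: {19, 5, k, u}

Final set: {19, 5, k, u} (size 4)

Answer: 4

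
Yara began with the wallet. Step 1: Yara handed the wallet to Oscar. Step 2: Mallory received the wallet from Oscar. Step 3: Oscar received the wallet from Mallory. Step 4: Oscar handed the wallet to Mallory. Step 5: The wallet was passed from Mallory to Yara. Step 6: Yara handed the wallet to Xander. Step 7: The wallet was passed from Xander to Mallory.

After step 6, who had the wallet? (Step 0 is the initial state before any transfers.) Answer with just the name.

Tracking the wallet holder through step 6:
After step 0 (start): Yara
After step 1: Oscar
After step 2: Mallory
After step 3: Oscar
After step 4: Mallory
After step 5: Yara
After step 6: Xander

At step 6, the holder is Xander.

Answer: Xander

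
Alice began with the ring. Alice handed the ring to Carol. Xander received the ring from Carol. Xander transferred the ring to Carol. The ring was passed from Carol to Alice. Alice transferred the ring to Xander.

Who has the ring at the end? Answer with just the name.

Answer: Xander

Derivation:
Tracking the ring through each event:
Start: Alice has the ring.
After event 1: Carol has the ring.
After event 2: Xander has the ring.
After event 3: Carol has the ring.
After event 4: Alice has the ring.
After event 5: Xander has the ring.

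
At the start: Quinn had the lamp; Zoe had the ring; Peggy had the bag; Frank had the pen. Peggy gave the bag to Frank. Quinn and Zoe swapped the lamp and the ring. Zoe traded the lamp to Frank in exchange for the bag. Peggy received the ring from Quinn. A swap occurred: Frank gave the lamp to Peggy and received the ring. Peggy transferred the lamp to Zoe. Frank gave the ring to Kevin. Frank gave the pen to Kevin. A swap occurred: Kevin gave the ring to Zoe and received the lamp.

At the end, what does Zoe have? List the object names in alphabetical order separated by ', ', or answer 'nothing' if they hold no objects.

Tracking all object holders:
Start: lamp:Quinn, ring:Zoe, bag:Peggy, pen:Frank
Event 1 (give bag: Peggy -> Frank). State: lamp:Quinn, ring:Zoe, bag:Frank, pen:Frank
Event 2 (swap lamp<->ring: now lamp:Zoe, ring:Quinn). State: lamp:Zoe, ring:Quinn, bag:Frank, pen:Frank
Event 3 (swap lamp<->bag: now lamp:Frank, bag:Zoe). State: lamp:Frank, ring:Quinn, bag:Zoe, pen:Frank
Event 4 (give ring: Quinn -> Peggy). State: lamp:Frank, ring:Peggy, bag:Zoe, pen:Frank
Event 5 (swap lamp<->ring: now lamp:Peggy, ring:Frank). State: lamp:Peggy, ring:Frank, bag:Zoe, pen:Frank
Event 6 (give lamp: Peggy -> Zoe). State: lamp:Zoe, ring:Frank, bag:Zoe, pen:Frank
Event 7 (give ring: Frank -> Kevin). State: lamp:Zoe, ring:Kevin, bag:Zoe, pen:Frank
Event 8 (give pen: Frank -> Kevin). State: lamp:Zoe, ring:Kevin, bag:Zoe, pen:Kevin
Event 9 (swap ring<->lamp: now ring:Zoe, lamp:Kevin). State: lamp:Kevin, ring:Zoe, bag:Zoe, pen:Kevin

Final state: lamp:Kevin, ring:Zoe, bag:Zoe, pen:Kevin
Zoe holds: bag, ring.

Answer: bag, ring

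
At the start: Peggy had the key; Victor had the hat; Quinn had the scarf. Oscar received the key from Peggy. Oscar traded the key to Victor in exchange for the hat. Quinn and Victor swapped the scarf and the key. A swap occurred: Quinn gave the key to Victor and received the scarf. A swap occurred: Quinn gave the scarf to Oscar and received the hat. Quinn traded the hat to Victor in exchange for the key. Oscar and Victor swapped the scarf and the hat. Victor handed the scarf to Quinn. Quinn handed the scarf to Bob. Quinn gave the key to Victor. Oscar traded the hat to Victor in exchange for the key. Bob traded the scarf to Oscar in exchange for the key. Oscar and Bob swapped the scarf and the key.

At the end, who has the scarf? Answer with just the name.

Tracking all object holders:
Start: key:Peggy, hat:Victor, scarf:Quinn
Event 1 (give key: Peggy -> Oscar). State: key:Oscar, hat:Victor, scarf:Quinn
Event 2 (swap key<->hat: now key:Victor, hat:Oscar). State: key:Victor, hat:Oscar, scarf:Quinn
Event 3 (swap scarf<->key: now scarf:Victor, key:Quinn). State: key:Quinn, hat:Oscar, scarf:Victor
Event 4 (swap key<->scarf: now key:Victor, scarf:Quinn). State: key:Victor, hat:Oscar, scarf:Quinn
Event 5 (swap scarf<->hat: now scarf:Oscar, hat:Quinn). State: key:Victor, hat:Quinn, scarf:Oscar
Event 6 (swap hat<->key: now hat:Victor, key:Quinn). State: key:Quinn, hat:Victor, scarf:Oscar
Event 7 (swap scarf<->hat: now scarf:Victor, hat:Oscar). State: key:Quinn, hat:Oscar, scarf:Victor
Event 8 (give scarf: Victor -> Quinn). State: key:Quinn, hat:Oscar, scarf:Quinn
Event 9 (give scarf: Quinn -> Bob). State: key:Quinn, hat:Oscar, scarf:Bob
Event 10 (give key: Quinn -> Victor). State: key:Victor, hat:Oscar, scarf:Bob
Event 11 (swap hat<->key: now hat:Victor, key:Oscar). State: key:Oscar, hat:Victor, scarf:Bob
Event 12 (swap scarf<->key: now scarf:Oscar, key:Bob). State: key:Bob, hat:Victor, scarf:Oscar
Event 13 (swap scarf<->key: now scarf:Bob, key:Oscar). State: key:Oscar, hat:Victor, scarf:Bob

Final state: key:Oscar, hat:Victor, scarf:Bob
The scarf is held by Bob.

Answer: Bob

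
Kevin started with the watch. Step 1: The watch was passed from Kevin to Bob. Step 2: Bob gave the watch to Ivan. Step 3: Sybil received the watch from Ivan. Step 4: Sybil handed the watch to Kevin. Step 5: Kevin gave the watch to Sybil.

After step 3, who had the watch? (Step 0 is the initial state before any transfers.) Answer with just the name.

Answer: Sybil

Derivation:
Tracking the watch holder through step 3:
After step 0 (start): Kevin
After step 1: Bob
After step 2: Ivan
After step 3: Sybil

At step 3, the holder is Sybil.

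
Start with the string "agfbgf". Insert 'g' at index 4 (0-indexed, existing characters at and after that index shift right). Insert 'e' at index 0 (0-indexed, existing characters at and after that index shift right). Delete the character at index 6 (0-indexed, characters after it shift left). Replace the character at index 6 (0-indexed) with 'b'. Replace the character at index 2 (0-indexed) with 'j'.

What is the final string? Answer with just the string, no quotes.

Answer: eajfbgb

Derivation:
Applying each edit step by step:
Start: "agfbgf"
Op 1 (insert 'g' at idx 4): "agfbgf" -> "agfbggf"
Op 2 (insert 'e' at idx 0): "agfbggf" -> "eagfbggf"
Op 3 (delete idx 6 = 'g'): "eagfbggf" -> "eagfbgf"
Op 4 (replace idx 6: 'f' -> 'b'): "eagfbgf" -> "eagfbgb"
Op 5 (replace idx 2: 'g' -> 'j'): "eagfbgb" -> "eajfbgb"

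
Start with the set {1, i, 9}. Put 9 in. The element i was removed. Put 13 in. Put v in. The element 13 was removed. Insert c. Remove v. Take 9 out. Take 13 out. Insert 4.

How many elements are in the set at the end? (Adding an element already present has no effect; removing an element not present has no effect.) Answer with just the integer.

Answer: 3

Derivation:
Tracking the set through each operation:
Start: {1, 9, i}
Event 1 (add 9): already present, no change. Set: {1, 9, i}
Event 2 (remove i): removed. Set: {1, 9}
Event 3 (add 13): added. Set: {1, 13, 9}
Event 4 (add v): added. Set: {1, 13, 9, v}
Event 5 (remove 13): removed. Set: {1, 9, v}
Event 6 (add c): added. Set: {1, 9, c, v}
Event 7 (remove v): removed. Set: {1, 9, c}
Event 8 (remove 9): removed. Set: {1, c}
Event 9 (remove 13): not present, no change. Set: {1, c}
Event 10 (add 4): added. Set: {1, 4, c}

Final set: {1, 4, c} (size 3)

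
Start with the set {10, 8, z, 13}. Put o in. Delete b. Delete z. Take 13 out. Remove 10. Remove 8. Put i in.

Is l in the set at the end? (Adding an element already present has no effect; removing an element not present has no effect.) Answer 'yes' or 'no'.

Answer: no

Derivation:
Tracking the set through each operation:
Start: {10, 13, 8, z}
Event 1 (add o): added. Set: {10, 13, 8, o, z}
Event 2 (remove b): not present, no change. Set: {10, 13, 8, o, z}
Event 3 (remove z): removed. Set: {10, 13, 8, o}
Event 4 (remove 13): removed. Set: {10, 8, o}
Event 5 (remove 10): removed. Set: {8, o}
Event 6 (remove 8): removed. Set: {o}
Event 7 (add i): added. Set: {i, o}

Final set: {i, o} (size 2)
l is NOT in the final set.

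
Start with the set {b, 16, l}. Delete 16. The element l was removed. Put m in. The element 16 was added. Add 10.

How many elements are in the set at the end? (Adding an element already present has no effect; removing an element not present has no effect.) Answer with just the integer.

Answer: 4

Derivation:
Tracking the set through each operation:
Start: {16, b, l}
Event 1 (remove 16): removed. Set: {b, l}
Event 2 (remove l): removed. Set: {b}
Event 3 (add m): added. Set: {b, m}
Event 4 (add 16): added. Set: {16, b, m}
Event 5 (add 10): added. Set: {10, 16, b, m}

Final set: {10, 16, b, m} (size 4)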